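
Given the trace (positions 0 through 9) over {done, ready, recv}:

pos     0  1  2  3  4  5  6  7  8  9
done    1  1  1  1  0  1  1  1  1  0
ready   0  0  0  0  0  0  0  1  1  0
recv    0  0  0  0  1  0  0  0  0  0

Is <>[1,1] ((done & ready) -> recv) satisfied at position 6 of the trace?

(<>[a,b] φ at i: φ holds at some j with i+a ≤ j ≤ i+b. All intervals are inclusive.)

No

Check ((done & ready) -> recv) at each j in [7,7]:
  j=7: false
No position in the window satisfies it → formula fails.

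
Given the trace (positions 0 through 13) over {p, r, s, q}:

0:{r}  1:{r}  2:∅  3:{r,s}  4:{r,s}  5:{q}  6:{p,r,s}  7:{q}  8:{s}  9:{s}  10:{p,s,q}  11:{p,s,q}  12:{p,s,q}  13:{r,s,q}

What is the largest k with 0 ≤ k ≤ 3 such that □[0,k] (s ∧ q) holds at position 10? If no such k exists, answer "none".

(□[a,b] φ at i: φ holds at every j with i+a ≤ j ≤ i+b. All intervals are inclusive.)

(s ∧ q) must hold from j=10 onward; find where it first fails.
  j=10: holds
  j=11: holds
  j=12: holds
  j=13: holds
Holds through j=13; largest k = 3.

3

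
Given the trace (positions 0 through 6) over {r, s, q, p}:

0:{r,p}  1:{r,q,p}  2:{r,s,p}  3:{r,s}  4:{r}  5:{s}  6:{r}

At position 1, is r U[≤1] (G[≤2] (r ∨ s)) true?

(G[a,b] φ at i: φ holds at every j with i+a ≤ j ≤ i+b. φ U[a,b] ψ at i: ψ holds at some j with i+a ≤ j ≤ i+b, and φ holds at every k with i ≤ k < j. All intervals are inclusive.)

Need some j in [1,2] with G[≤2] (r ∨ s), and r at every k in [1,j-1].
  j=1: G[≤2] (r ∨ s) holds; no prefix to check → satisfied.

True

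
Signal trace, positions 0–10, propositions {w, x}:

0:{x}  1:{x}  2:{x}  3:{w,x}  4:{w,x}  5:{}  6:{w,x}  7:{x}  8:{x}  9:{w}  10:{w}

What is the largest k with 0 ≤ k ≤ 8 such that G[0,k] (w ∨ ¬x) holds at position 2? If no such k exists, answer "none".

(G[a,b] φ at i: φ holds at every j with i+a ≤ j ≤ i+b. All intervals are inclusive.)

none

(w ∨ ¬x) must hold from j=2 onward; find where it first fails.
  j=2: fails → no k works.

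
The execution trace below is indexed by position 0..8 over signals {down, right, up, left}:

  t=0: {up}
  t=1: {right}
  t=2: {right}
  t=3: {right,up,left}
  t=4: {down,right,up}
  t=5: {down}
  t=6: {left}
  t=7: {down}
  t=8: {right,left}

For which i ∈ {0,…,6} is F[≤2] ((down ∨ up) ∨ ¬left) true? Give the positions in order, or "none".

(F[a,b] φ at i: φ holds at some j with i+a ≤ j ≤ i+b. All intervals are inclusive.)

Evaluate at each i in [0,6]:
  i=0: ✓ (witness j=0)
  i=1: ✓ (witness j=1)
  i=2: ✓ (witness j=2)
  i=3: ✓ (witness j=3)
  i=4: ✓ (witness j=4)
  i=5: ✓ (witness j=5)
  i=6: ✓ (witness j=7)

0, 1, 2, 3, 4, 5, 6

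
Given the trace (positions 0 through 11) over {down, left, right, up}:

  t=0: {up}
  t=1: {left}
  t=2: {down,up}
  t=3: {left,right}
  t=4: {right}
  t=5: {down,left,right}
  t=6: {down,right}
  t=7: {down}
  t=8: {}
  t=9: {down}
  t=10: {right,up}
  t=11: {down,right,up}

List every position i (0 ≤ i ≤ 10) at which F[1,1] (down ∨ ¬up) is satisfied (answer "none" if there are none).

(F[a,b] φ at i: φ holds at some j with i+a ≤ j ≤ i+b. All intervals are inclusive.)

Evaluate at each i in [0,10]:
  i=0: ✓ (witness j=1)
  i=1: ✓ (witness j=2)
  i=2: ✓ (witness j=3)
  i=3: ✓ (witness j=4)
  i=4: ✓ (witness j=5)
  i=5: ✓ (witness j=6)
  i=6: ✓ (witness j=7)
  i=7: ✓ (witness j=8)
  i=8: ✓ (witness j=9)
  i=9: ✗ (none in [10,10])
  i=10: ✓ (witness j=11)

0, 1, 2, 3, 4, 5, 6, 7, 8, 10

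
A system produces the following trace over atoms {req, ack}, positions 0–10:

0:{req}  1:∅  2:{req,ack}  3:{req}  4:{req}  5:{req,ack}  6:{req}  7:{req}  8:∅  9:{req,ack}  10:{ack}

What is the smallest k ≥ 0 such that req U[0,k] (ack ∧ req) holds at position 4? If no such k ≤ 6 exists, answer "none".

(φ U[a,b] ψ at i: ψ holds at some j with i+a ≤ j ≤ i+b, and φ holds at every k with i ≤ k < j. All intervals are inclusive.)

1

Need earliest j ≥ 4 with (ack ∧ req), and req at every k in [4,j-1].
  j=4: rhs fails.
  j=5: rhs holds; lhs holds on [4,4]. k = 1.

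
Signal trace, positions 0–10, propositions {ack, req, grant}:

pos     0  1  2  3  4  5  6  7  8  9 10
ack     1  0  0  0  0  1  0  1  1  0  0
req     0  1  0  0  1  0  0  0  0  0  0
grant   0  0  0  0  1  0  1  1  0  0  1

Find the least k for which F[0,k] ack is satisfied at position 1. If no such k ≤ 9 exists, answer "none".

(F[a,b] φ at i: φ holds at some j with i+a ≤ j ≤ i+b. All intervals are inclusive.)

4

Scan j = 1,2,… for ack:
  j=1: fails
  j=2: fails
  j=3: fails
  j=4: fails
  j=5: holds
First hit at j=5, so smallest k = 5-1 = 4.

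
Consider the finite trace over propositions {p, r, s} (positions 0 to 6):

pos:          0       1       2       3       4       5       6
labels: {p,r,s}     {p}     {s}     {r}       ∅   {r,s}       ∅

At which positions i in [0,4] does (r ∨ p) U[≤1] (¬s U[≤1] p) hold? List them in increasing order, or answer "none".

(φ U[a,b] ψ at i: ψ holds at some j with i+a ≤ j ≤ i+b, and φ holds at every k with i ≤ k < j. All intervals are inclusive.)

Evaluate at each i in [0,4]:
  i=0: ✓ (rhs at j=0)
  i=1: ✓ (rhs at j=1)
  i=2: ✗ (no rhs in [2,3])
  i=3: ✗ (no rhs in [3,4])
  i=4: ✗ (no rhs in [4,5])

0, 1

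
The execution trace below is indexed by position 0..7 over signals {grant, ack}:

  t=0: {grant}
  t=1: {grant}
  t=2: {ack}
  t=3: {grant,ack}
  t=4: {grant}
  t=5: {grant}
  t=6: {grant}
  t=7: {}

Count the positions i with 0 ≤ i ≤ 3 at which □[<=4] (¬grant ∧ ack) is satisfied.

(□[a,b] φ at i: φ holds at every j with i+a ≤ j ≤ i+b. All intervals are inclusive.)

Evaluate at each i in [0,3]:
  i=0: ✗ (fails at j=0)
  i=1: ✗ (fails at j=1)
  i=2: ✗ (fails at j=3)
  i=3: ✗ (fails at j=3)
Positions where it holds: {} → 0.

0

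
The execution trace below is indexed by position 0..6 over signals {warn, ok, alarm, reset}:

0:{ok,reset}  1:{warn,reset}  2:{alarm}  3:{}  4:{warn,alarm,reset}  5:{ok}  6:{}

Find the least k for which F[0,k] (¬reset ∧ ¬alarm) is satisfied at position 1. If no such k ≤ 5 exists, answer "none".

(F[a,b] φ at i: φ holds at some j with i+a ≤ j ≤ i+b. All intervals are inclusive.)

Scan j = 1,2,… for (¬reset ∧ ¬alarm):
  j=1: fails
  j=2: fails
  j=3: holds
First hit at j=3, so smallest k = 3-1 = 2.

2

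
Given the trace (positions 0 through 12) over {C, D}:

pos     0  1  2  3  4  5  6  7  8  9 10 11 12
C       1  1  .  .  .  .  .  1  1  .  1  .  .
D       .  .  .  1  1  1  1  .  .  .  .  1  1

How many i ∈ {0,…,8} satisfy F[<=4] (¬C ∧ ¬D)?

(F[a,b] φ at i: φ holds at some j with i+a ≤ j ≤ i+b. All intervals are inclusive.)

Evaluate at each i in [0,8]:
  i=0: ✓ (witness j=2)
  i=1: ✓ (witness j=2)
  i=2: ✓ (witness j=2)
  i=3: ✗ (none in [3,7])
  i=4: ✗ (none in [4,8])
  i=5: ✓ (witness j=9)
  i=6: ✓ (witness j=9)
  i=7: ✓ (witness j=9)
  i=8: ✓ (witness j=9)
Positions where it holds: {0, 1, 2, 5, 6, 7, 8} → 7.

7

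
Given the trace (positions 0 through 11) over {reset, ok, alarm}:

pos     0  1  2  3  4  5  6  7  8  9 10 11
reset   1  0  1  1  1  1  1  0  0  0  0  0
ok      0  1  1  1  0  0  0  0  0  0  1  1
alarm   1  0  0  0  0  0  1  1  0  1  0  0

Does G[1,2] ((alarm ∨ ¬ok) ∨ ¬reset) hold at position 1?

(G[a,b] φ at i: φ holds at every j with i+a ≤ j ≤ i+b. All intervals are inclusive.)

Check ((alarm ∨ ¬ok) ∨ ¬reset) at every j in [2,3]:
  j=2: false
  j=3: false
Fails at j=2 → formula fails.

No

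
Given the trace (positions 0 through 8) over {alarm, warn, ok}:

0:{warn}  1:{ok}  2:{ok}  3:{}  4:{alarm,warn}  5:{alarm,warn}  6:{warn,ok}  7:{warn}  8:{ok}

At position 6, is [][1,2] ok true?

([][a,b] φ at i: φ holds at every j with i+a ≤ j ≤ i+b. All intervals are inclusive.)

Check ok at every j in [7,8]:
  j=7: false
  j=8: true
Fails at j=7 → formula fails.

False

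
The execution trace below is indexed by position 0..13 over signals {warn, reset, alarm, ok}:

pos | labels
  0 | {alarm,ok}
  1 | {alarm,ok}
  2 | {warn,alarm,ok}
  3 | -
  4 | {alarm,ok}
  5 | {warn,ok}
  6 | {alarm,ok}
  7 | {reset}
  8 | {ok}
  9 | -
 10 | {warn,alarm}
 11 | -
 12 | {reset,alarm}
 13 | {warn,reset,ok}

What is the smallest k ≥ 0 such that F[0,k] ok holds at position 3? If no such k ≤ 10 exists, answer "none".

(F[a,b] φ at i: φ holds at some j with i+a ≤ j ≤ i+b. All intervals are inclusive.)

1

Scan j = 3,4,… for ok:
  j=3: fails
  j=4: holds
First hit at j=4, so smallest k = 4-3 = 1.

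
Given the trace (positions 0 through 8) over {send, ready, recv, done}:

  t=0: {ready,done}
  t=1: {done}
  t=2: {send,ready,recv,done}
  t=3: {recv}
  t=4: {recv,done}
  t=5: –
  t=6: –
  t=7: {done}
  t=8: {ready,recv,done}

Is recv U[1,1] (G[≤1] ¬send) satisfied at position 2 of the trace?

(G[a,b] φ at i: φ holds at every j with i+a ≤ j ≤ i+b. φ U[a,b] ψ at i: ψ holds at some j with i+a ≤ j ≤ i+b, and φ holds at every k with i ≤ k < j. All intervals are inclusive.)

Need some j in [3,3] with G[≤1] ¬send, and recv at every k in [2,j-1].
  j=3: G[≤1] ¬send holds; recv holds at every k in [2,2] → satisfied.

True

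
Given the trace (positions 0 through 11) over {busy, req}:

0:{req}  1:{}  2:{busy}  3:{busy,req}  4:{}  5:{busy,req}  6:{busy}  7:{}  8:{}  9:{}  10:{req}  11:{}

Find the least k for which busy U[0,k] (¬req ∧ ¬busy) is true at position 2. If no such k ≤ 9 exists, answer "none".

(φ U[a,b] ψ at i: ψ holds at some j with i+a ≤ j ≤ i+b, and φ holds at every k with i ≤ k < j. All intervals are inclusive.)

Need earliest j ≥ 2 with (¬req ∧ ¬busy), and busy at every k in [2,j-1].
  j=2: rhs fails.
  j=3: rhs fails.
  j=4: rhs holds; lhs holds on [2,3]. k = 2.

2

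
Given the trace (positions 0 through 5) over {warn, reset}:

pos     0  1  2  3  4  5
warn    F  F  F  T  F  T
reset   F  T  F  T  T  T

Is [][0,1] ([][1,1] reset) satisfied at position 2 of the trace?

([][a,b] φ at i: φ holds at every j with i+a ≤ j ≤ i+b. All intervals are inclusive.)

True

Check [][1,1] reset at every j in [2,3]:
  j=2: holds on [3,3]
  j=3: holds on [4,4]
All positions satisfy it → formula holds.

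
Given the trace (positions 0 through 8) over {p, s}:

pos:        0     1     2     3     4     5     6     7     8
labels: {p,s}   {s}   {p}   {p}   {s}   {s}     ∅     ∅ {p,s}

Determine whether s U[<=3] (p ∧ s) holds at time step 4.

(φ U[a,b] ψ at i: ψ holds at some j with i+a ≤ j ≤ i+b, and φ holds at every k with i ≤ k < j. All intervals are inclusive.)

Need some j in [4,7] with (p ∧ s), and s at every k in [4,j-1].
  j=4: (p ∧ s) false.
  j=5: (p ∧ s) false.
  j=6: (p ∧ s) false.
  j=7: (p ∧ s) false.
No j in the window works → until fails.

No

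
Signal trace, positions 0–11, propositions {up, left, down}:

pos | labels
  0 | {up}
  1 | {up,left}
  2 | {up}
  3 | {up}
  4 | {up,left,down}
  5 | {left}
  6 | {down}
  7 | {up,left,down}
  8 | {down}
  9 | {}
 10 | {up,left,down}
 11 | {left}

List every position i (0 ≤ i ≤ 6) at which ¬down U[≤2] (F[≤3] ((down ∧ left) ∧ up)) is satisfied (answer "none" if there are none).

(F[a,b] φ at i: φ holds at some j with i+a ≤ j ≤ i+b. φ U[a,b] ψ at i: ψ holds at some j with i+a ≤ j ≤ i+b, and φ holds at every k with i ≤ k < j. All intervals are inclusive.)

Evaluate at each i in [0,6]:
  i=0: ✓ (rhs at j=1; lhs holds on [0,0])
  i=1: ✓ (rhs at j=1)
  i=2: ✓ (rhs at j=2)
  i=3: ✓ (rhs at j=3)
  i=4: ✓ (rhs at j=4)
  i=5: ✓ (rhs at j=5)
  i=6: ✓ (rhs at j=6)

0, 1, 2, 3, 4, 5, 6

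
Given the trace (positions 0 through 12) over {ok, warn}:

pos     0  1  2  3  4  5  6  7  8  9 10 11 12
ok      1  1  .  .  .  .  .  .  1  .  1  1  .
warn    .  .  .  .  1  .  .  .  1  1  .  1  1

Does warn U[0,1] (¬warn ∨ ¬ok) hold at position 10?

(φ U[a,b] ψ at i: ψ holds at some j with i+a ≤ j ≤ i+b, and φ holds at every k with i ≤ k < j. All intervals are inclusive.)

Yes

Need some j in [10,11] with (¬warn ∨ ¬ok), and warn at every k in [10,j-1].
  j=10: (¬warn ∨ ¬ok) holds; no prefix to check → satisfied.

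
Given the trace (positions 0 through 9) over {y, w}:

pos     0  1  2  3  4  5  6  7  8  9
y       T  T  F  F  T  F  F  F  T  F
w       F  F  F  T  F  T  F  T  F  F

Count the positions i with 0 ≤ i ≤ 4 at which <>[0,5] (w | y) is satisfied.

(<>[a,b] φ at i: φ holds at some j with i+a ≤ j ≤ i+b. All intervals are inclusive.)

5

Evaluate at each i in [0,4]:
  i=0: ✓ (witness j=0)
  i=1: ✓ (witness j=1)
  i=2: ✓ (witness j=3)
  i=3: ✓ (witness j=3)
  i=4: ✓ (witness j=4)
Positions where it holds: {0, 1, 2, 3, 4} → 5.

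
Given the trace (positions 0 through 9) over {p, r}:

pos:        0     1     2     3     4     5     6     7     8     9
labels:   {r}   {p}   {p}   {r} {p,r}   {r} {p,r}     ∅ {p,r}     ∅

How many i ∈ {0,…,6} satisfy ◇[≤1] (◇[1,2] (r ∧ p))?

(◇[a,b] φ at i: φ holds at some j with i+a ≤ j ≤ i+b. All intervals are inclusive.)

Evaluate at each i in [0,6]:
  i=0: ✗ (none in [0,1])
  i=1: ✓ (witness j=2)
  i=2: ✓ (witness j=2)
  i=3: ✓ (witness j=3)
  i=4: ✓ (witness j=4)
  i=5: ✓ (witness j=5)
  i=6: ✓ (witness j=6)
Positions where it holds: {1, 2, 3, 4, 5, 6} → 6.

6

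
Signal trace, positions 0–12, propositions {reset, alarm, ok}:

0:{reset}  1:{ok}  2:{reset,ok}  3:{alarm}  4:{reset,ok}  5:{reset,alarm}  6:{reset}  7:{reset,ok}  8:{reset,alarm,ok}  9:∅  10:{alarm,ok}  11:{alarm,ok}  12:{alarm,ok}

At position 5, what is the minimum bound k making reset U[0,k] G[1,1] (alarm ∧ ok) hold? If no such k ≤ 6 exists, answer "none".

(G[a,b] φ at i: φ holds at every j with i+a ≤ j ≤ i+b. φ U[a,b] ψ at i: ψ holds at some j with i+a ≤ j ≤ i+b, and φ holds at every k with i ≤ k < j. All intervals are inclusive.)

Need earliest j ≥ 5 with G[1,1] (alarm ∧ ok), and reset at every k in [5,j-1].
  j=5: rhs fails.
  j=6: rhs fails.
  j=7: rhs holds; lhs holds on [5,6]. k = 2.

2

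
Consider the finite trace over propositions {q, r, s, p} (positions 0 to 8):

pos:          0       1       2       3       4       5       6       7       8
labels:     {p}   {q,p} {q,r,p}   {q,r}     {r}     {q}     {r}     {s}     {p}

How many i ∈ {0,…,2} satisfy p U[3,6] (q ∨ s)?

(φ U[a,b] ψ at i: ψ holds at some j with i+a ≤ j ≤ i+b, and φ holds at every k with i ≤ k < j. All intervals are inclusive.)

1

Evaluate at each i in [0,2]:
  i=0: ✓ (rhs at j=3; lhs holds on [0,2])
  i=1: ✗ (lhs fails at k=3 before rhs at j=5)
  i=2: ✗ (lhs fails at k=3 before rhs at j=5)
Positions where it holds: {0} → 1.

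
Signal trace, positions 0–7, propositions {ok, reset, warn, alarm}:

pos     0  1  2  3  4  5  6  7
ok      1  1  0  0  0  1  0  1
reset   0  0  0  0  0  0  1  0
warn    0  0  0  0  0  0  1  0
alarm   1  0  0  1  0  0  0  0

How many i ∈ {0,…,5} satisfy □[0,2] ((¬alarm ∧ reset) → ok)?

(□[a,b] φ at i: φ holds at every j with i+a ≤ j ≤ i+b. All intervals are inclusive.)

4

Evaluate at each i in [0,5]:
  i=0: ✓ (all of [0,2])
  i=1: ✓ (all of [1,3])
  i=2: ✓ (all of [2,4])
  i=3: ✓ (all of [3,5])
  i=4: ✗ (fails at j=6)
  i=5: ✗ (fails at j=6)
Positions where it holds: {0, 1, 2, 3} → 4.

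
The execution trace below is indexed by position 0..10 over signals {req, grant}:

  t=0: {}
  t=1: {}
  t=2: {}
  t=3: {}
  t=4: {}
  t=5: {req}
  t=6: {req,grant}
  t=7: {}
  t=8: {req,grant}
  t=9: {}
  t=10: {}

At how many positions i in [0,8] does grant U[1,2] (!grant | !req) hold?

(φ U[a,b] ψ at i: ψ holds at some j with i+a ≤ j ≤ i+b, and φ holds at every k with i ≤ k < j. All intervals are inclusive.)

2

Evaluate at each i in [0,8]:
  i=0: ✗ (lhs fails at k=0 before rhs at j=1)
  i=1: ✗ (lhs fails at k=1 before rhs at j=2)
  i=2: ✗ (lhs fails at k=2 before rhs at j=3)
  i=3: ✗ (lhs fails at k=3 before rhs at j=4)
  i=4: ✗ (lhs fails at k=4 before rhs at j=5)
  i=5: ✗ (lhs fails at k=5 before rhs at j=7)
  i=6: ✓ (rhs at j=7; lhs holds on [6,6])
  i=7: ✗ (lhs fails at k=7 before rhs at j=9)
  i=8: ✓ (rhs at j=9; lhs holds on [8,8])
Positions where it holds: {6, 8} → 2.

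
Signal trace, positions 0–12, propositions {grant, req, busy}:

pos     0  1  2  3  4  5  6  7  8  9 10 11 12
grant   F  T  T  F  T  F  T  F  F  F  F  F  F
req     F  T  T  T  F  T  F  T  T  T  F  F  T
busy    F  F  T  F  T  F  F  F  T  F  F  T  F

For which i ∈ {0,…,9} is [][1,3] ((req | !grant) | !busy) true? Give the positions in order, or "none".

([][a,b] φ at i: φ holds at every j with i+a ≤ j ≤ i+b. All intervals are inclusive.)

0, 4, 5, 6, 7, 8, 9

Evaluate at each i in [0,9]:
  i=0: ✓ (all of [1,3])
  i=1: ✗ (fails at j=4)
  i=2: ✗ (fails at j=4)
  i=3: ✗ (fails at j=4)
  i=4: ✓ (all of [5,7])
  i=5: ✓ (all of [6,8])
  i=6: ✓ (all of [7,9])
  i=7: ✓ (all of [8,10])
  i=8: ✓ (all of [9,11])
  i=9: ✓ (all of [10,12])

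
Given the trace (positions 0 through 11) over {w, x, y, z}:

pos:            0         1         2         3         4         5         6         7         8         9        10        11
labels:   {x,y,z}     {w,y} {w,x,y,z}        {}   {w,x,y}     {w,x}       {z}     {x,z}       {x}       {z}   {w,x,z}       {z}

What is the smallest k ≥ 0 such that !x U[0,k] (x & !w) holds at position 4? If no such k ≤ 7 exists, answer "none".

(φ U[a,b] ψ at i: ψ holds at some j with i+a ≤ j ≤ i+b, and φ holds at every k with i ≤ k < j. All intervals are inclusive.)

none

Need earliest j ≥ 4 with (x & !w), and !x at every k in [4,j-1].
  j=4: rhs fails.
  j=5: rhs fails.
  j=6: rhs fails.
  j=7: rhs holds but lhs fails at k=4.
  j=8: rhs holds but lhs fails at k=4.
  j=9: rhs fails.
  j=10: rhs fails.
  j=11: rhs fails.
No witness within the range → none.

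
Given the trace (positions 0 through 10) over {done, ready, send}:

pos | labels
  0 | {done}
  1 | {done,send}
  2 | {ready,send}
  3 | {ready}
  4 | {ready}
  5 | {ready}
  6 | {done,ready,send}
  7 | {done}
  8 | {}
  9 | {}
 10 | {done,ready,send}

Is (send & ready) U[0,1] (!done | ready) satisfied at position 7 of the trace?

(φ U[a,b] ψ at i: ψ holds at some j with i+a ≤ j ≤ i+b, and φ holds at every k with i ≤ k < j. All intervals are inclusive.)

Need some j in [7,8] with (!done | ready), and (send & ready) at every k in [7,j-1].
  j=7: (!done | ready) false.
  j=8: (!done | ready) holds, but (send & ready) fails at k=7 → not this j.
No j in the window works → until fails.

Does not hold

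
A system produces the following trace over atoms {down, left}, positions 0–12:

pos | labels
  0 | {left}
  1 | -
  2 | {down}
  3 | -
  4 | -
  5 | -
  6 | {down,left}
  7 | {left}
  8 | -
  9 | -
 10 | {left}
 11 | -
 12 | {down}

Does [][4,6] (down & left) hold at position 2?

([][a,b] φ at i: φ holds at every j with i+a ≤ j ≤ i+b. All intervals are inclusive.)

Does not hold

Check (down & left) at every j in [6,8]:
  j=6: true
  j=7: false
  j=8: false
Fails at j=7 → formula fails.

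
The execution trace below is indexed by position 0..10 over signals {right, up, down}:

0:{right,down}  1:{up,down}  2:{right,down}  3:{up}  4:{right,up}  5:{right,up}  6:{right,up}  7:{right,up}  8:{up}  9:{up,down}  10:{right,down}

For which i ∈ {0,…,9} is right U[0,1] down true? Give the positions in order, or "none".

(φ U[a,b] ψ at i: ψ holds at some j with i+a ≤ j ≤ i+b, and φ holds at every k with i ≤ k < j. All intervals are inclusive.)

Evaluate at each i in [0,9]:
  i=0: ✓ (rhs at j=0)
  i=1: ✓ (rhs at j=1)
  i=2: ✓ (rhs at j=2)
  i=3: ✗ (no rhs in [3,4])
  i=4: ✗ (no rhs in [4,5])
  i=5: ✗ (no rhs in [5,6])
  i=6: ✗ (no rhs in [6,7])
  i=7: ✗ (no rhs in [7,8])
  i=8: ✗ (lhs fails at k=8 before rhs at j=9)
  i=9: ✓ (rhs at j=9)

0, 1, 2, 9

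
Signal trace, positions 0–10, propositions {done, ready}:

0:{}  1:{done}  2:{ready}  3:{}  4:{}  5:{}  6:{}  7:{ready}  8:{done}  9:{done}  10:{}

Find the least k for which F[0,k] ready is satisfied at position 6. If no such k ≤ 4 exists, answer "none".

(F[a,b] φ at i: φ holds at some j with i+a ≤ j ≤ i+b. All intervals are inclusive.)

1

Scan j = 6,7,… for ready:
  j=6: fails
  j=7: holds
First hit at j=7, so smallest k = 7-6 = 1.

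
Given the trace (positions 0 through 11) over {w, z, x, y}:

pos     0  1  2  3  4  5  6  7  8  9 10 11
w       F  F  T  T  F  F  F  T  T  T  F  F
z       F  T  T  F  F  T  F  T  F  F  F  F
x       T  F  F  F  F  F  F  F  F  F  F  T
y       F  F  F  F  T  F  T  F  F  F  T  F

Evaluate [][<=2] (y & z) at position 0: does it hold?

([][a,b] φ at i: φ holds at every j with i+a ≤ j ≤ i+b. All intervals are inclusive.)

Check (y & z) at every j in [0,2]:
  j=0: false
  j=1: false
  j=2: false
Fails at j=0 → formula fails.

No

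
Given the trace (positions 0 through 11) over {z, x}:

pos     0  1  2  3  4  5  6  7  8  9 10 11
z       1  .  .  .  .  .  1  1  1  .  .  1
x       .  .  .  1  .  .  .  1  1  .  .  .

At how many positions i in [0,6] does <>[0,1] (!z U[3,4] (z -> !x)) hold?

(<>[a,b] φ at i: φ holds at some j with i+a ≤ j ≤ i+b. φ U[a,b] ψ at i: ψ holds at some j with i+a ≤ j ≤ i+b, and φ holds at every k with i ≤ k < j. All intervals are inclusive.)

4

Evaluate at each i in [0,6]:
  i=0: ✓ (witness j=1)
  i=1: ✓ (witness j=1)
  i=2: ✓ (witness j=2)
  i=3: ✓ (witness j=3)
  i=4: ✗ (none in [4,5])
  i=5: ✗ (none in [5,6])
  i=6: ✗ (none in [6,7])
Positions where it holds: {0, 1, 2, 3} → 4.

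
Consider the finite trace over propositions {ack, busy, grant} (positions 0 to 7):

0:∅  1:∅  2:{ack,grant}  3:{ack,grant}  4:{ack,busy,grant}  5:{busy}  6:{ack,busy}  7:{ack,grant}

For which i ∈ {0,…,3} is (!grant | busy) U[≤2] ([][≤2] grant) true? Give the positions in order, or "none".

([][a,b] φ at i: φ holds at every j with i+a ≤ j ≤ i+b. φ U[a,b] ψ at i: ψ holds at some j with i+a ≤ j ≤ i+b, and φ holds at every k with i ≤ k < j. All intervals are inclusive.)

0, 1, 2

Evaluate at each i in [0,3]:
  i=0: ✓ (rhs at j=2; lhs holds on [0,1])
  i=1: ✓ (rhs at j=2; lhs holds on [1,1])
  i=2: ✓ (rhs at j=2)
  i=3: ✗ (no rhs in [3,5])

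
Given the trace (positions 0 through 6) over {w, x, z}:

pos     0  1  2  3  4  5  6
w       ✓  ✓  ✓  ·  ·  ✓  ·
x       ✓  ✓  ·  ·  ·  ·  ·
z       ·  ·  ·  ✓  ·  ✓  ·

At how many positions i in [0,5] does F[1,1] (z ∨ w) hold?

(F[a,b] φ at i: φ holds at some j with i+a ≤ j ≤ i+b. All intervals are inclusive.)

Evaluate at each i in [0,5]:
  i=0: ✓ (witness j=1)
  i=1: ✓ (witness j=2)
  i=2: ✓ (witness j=3)
  i=3: ✗ (none in [4,4])
  i=4: ✓ (witness j=5)
  i=5: ✗ (none in [6,6])
Positions where it holds: {0, 1, 2, 4} → 4.

4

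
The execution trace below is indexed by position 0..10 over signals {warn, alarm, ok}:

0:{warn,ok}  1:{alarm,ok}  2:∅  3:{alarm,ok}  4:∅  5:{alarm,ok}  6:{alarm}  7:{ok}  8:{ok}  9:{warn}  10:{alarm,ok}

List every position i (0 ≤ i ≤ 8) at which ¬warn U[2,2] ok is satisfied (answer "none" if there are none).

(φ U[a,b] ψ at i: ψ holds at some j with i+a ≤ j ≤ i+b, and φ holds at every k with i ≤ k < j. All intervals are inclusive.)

Evaluate at each i in [0,8]:
  i=0: ✗ (no rhs in [2,2])
  i=1: ✓ (rhs at j=3; lhs holds on [1,2])
  i=2: ✗ (no rhs in [4,4])
  i=3: ✓ (rhs at j=5; lhs holds on [3,4])
  i=4: ✗ (no rhs in [6,6])
  i=5: ✓ (rhs at j=7; lhs holds on [5,6])
  i=6: ✓ (rhs at j=8; lhs holds on [6,7])
  i=7: ✗ (no rhs in [9,9])
  i=8: ✗ (lhs fails at k=9 before rhs at j=10)

1, 3, 5, 6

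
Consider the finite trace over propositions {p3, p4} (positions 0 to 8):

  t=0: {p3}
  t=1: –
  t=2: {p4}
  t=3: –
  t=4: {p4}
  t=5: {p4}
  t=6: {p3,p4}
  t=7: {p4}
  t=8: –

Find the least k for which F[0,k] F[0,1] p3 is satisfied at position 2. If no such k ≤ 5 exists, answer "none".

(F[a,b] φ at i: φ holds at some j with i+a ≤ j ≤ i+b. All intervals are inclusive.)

Scan j = 2,3,… for F[0,1] p3:
  j=2: fails
  j=3: fails
  j=4: fails
  j=5: holds
First hit at j=5, so smallest k = 5-2 = 3.

3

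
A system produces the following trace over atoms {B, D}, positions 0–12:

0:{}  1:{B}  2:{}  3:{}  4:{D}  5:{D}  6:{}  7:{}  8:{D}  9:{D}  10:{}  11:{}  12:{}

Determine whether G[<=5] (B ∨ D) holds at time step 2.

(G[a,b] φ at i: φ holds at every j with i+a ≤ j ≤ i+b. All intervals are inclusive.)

No

Check (B ∨ D) at every j in [2,7]:
  j=2: false
  j=3: false
  j=4: true
  j=5: true
  j=6: false
  j=7: false
Fails at j=2 → formula fails.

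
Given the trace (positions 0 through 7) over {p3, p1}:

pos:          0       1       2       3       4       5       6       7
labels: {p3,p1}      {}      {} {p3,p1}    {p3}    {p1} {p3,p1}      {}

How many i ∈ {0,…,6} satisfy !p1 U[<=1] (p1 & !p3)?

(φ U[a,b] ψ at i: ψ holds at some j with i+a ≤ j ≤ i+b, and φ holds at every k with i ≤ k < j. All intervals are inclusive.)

2

Evaluate at each i in [0,6]:
  i=0: ✗ (no rhs in [0,1])
  i=1: ✗ (no rhs in [1,2])
  i=2: ✗ (no rhs in [2,3])
  i=3: ✗ (no rhs in [3,4])
  i=4: ✓ (rhs at j=5; lhs holds on [4,4])
  i=5: ✓ (rhs at j=5)
  i=6: ✗ (no rhs in [6,7])
Positions where it holds: {4, 5} → 2.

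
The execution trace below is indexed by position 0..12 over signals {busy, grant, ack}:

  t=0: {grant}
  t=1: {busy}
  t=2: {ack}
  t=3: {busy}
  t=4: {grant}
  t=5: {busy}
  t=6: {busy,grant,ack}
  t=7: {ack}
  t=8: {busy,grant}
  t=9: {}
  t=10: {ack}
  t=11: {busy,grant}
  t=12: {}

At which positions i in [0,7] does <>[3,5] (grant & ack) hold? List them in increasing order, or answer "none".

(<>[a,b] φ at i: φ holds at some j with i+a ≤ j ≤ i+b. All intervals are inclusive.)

Evaluate at each i in [0,7]:
  i=0: ✗ (none in [3,5])
  i=1: ✓ (witness j=6)
  i=2: ✓ (witness j=6)
  i=3: ✓ (witness j=6)
  i=4: ✗ (none in [7,9])
  i=5: ✗ (none in [8,10])
  i=6: ✗ (none in [9,11])
  i=7: ✗ (none in [10,12])

1, 2, 3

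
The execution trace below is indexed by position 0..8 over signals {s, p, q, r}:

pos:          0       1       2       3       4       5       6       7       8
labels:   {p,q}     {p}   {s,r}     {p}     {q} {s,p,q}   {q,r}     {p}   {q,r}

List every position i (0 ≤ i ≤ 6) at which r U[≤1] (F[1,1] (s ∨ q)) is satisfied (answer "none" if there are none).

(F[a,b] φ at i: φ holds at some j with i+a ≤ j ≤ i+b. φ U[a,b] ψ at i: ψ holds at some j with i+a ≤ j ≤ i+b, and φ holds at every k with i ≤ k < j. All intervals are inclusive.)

Evaluate at each i in [0,6]:
  i=0: ✗ (lhs fails at k=0 before rhs at j=1)
  i=1: ✓ (rhs at j=1)
  i=2: ✓ (rhs at j=3; lhs holds on [2,2])
  i=3: ✓ (rhs at j=3)
  i=4: ✓ (rhs at j=4)
  i=5: ✓ (rhs at j=5)
  i=6: ✓ (rhs at j=7; lhs holds on [6,6])

1, 2, 3, 4, 5, 6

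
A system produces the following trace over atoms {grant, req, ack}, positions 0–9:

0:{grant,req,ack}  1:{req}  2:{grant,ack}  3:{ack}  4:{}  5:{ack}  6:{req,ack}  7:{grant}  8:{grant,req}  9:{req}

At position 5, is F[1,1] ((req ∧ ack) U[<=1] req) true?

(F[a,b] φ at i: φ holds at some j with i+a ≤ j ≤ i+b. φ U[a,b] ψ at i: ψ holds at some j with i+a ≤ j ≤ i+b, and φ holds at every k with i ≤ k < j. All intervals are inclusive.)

Check ((req ∧ ack) U[<=1] req) at each j in [6,6]:
  j=6: holds
Found at j=6 → formula holds.

Holds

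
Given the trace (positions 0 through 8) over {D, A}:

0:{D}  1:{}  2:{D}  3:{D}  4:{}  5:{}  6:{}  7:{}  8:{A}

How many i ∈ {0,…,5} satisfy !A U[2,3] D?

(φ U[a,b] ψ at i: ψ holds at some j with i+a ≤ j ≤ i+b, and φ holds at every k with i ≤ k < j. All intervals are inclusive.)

Evaluate at each i in [0,5]:
  i=0: ✓ (rhs at j=2; lhs holds on [0,1])
  i=1: ✓ (rhs at j=3; lhs holds on [1,2])
  i=2: ✗ (no rhs in [4,5])
  i=3: ✗ (no rhs in [5,6])
  i=4: ✗ (no rhs in [6,7])
  i=5: ✗ (no rhs in [7,8])
Positions where it holds: {0, 1} → 2.

2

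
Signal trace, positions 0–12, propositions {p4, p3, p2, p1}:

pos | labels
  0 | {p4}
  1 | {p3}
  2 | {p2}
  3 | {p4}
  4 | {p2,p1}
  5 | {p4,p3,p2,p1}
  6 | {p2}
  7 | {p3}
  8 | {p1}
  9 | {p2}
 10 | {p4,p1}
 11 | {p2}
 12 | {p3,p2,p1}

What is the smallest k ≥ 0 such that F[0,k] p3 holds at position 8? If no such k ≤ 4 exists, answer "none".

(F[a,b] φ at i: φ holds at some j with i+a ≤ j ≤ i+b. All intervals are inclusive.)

Scan j = 8,9,… for p3:
  j=8: fails
  j=9: fails
  j=10: fails
  j=11: fails
  j=12: holds
First hit at j=12, so smallest k = 12-8 = 4.

4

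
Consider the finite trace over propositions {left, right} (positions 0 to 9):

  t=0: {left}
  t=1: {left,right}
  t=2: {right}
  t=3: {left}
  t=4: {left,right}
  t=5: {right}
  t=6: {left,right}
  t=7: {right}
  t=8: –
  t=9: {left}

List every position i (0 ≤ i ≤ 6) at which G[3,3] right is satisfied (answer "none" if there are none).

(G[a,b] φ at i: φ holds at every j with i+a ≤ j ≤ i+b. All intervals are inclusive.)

1, 2, 3, 4

Evaluate at each i in [0,6]:
  i=0: ✗ (fails at j=3)
  i=1: ✓ (all of [4,4])
  i=2: ✓ (all of [5,5])
  i=3: ✓ (all of [6,6])
  i=4: ✓ (all of [7,7])
  i=5: ✗ (fails at j=8)
  i=6: ✗ (fails at j=9)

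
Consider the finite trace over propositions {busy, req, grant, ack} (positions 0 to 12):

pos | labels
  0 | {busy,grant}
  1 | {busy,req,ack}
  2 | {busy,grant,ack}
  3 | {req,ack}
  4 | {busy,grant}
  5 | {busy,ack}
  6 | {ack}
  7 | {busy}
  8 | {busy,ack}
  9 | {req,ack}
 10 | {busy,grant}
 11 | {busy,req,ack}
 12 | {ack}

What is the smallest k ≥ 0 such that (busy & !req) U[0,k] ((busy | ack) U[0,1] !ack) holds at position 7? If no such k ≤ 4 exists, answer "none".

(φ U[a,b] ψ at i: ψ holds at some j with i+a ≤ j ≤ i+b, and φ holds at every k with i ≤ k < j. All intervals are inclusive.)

0

Need earliest j ≥ 7 with ((busy | ack) U[0,1] !ack), and (busy & !req) at every k in [7,j-1].
  j=7: rhs holds (empty prefix). k = 0.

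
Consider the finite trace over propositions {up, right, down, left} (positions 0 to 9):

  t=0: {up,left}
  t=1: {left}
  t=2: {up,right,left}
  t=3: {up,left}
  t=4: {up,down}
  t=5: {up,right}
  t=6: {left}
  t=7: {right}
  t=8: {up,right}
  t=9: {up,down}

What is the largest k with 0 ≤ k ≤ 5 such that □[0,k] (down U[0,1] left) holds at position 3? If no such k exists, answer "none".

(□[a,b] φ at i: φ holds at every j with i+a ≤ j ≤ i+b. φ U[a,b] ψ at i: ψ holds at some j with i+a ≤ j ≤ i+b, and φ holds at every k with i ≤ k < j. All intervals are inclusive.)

(down U[0,1] left) must hold from j=3 onward; find where it first fails.
  j=3: holds
  j=4: fails
Holds on [3,3], so largest k = 0.

0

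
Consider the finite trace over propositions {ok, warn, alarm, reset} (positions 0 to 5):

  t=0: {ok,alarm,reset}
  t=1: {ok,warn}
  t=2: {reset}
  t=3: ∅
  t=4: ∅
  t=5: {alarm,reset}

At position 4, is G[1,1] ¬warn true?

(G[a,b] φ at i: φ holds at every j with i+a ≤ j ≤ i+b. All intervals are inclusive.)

Check ¬warn at every j in [5,5]:
  j=5: true
All positions satisfy it → formula holds.

Holds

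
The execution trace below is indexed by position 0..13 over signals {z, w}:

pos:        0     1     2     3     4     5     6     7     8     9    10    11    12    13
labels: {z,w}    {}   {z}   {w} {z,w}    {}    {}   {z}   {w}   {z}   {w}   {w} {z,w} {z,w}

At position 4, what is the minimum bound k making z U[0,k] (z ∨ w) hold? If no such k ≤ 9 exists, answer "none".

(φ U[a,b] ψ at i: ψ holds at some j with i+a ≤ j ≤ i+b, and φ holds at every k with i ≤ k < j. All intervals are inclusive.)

0

Need earliest j ≥ 4 with (z ∨ w), and z at every k in [4,j-1].
  j=4: rhs holds (empty prefix). k = 0.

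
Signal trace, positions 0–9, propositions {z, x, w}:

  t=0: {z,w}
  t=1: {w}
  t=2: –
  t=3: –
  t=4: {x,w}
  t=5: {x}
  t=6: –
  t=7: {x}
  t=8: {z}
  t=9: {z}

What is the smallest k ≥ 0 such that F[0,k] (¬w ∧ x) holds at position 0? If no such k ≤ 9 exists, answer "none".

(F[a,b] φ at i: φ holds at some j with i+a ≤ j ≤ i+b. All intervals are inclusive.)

Scan j = 0,1,… for (¬w ∧ x):
  j=0: fails
  j=1: fails
  j=2: fails
  j=3: fails
  j=4: fails
  j=5: holds
First hit at j=5, so smallest k = 5-0 = 5.

5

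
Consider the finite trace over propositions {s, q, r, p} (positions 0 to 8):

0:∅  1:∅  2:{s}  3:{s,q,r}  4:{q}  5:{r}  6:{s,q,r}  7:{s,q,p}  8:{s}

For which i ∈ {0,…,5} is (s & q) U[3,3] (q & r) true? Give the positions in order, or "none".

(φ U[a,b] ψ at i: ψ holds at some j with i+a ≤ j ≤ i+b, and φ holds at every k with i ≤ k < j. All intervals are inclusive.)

none

Evaluate at each i in [0,5]:
  i=0: ✗ (lhs fails at k=0 before rhs at j=3)
  i=1: ✗ (no rhs in [4,4])
  i=2: ✗ (no rhs in [5,5])
  i=3: ✗ (lhs fails at k=4 before rhs at j=6)
  i=4: ✗ (no rhs in [7,7])
  i=5: ✗ (no rhs in [8,8])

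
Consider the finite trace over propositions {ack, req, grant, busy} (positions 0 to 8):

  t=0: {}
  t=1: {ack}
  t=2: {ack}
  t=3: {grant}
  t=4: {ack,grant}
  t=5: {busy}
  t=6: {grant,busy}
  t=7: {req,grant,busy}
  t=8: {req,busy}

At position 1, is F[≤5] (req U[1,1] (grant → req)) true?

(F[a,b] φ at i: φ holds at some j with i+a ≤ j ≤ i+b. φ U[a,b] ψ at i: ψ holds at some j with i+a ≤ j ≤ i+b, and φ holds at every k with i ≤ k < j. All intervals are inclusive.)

No

Check (req U[1,1] (grant → req)) at each j in [1,6]:
  j=1: fails
  j=2: fails
  j=3: fails
  j=4: fails
  j=5: fails
  j=6: fails
No position in the window satisfies it → formula fails.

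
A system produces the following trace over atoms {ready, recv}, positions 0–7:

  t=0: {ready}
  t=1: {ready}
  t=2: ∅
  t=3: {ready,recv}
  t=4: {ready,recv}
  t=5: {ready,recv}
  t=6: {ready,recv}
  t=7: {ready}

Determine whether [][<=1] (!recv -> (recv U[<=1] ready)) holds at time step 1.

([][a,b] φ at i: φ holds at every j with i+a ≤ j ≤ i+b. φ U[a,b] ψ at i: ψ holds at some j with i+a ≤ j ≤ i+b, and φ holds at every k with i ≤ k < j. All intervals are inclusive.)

Does not hold

Check (!recv -> (recv U[<=1] ready)) at every j in [1,2]:
  j=1: antecedent true; consequent holds → ✓
  j=2: antecedent true; consequent fails → ✗
Fails at j=2 → formula fails.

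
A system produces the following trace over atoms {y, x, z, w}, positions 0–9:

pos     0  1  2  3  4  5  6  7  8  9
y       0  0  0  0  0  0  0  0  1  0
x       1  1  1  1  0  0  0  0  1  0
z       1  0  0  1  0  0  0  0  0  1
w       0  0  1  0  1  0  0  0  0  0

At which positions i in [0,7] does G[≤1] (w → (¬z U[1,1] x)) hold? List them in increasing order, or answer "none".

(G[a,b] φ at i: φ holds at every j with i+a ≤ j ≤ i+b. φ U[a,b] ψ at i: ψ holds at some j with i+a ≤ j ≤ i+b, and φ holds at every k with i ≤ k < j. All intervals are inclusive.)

0, 1, 2, 5, 6, 7

Evaluate at each i in [0,7]:
  i=0: ✓ (all of [0,1])
  i=1: ✓ (all of [1,2])
  i=2: ✓ (all of [2,3])
  i=3: ✗ (fails at j=4)
  i=4: ✗ (fails at j=4)
  i=5: ✓ (all of [5,6])
  i=6: ✓ (all of [6,7])
  i=7: ✓ (all of [7,8])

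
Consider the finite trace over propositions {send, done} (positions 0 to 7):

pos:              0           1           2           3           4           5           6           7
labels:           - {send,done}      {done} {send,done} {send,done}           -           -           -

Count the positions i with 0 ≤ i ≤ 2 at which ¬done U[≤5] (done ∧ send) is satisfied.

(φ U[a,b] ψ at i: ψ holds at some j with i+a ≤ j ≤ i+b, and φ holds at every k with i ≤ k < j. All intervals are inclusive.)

2

Evaluate at each i in [0,2]:
  i=0: ✓ (rhs at j=1; lhs holds on [0,0])
  i=1: ✓ (rhs at j=1)
  i=2: ✗ (lhs fails at k=2 before rhs at j=3)
Positions where it holds: {0, 1} → 2.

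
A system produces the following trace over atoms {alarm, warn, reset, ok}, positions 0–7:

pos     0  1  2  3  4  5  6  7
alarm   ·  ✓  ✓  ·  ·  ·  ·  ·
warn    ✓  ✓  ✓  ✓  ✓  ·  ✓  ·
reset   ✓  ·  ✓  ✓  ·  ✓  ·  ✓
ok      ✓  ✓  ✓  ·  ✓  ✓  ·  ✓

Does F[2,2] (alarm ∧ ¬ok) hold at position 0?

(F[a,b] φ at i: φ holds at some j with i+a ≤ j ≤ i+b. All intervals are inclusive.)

False

Check (alarm ∧ ¬ok) at each j in [2,2]:
  j=2: false
No position in the window satisfies it → formula fails.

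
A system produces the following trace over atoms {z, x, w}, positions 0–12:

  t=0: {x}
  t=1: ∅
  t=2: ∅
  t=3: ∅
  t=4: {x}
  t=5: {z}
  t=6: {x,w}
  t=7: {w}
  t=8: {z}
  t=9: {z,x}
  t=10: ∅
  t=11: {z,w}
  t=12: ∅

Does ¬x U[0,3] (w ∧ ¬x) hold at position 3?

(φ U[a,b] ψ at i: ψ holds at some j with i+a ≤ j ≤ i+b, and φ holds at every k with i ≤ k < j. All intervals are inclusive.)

Does not hold

Need some j in [3,6] with (w ∧ ¬x), and ¬x at every k in [3,j-1].
  j=3: (w ∧ ¬x) false.
  j=4: (w ∧ ¬x) false.
  j=5: (w ∧ ¬x) false.
  j=6: (w ∧ ¬x) false.
No j in the window works → until fails.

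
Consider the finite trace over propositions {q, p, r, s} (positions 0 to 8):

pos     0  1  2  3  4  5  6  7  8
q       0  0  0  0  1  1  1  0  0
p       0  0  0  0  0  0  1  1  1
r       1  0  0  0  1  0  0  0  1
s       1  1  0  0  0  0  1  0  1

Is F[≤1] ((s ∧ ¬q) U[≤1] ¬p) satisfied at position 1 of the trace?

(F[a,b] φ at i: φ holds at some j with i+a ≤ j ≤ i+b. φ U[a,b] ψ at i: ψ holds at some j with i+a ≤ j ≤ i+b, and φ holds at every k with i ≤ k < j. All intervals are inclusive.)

Check ((s ∧ ¬q) U[≤1] ¬p) at each j in [1,2]:
  j=1: holds
  j=2: holds
Found at j=1 → formula holds.

Holds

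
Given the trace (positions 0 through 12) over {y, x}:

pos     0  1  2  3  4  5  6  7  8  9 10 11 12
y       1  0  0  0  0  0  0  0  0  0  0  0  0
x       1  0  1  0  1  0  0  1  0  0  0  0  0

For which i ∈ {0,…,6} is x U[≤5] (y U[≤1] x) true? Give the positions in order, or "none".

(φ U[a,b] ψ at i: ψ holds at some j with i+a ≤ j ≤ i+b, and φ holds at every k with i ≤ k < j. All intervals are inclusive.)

0, 2, 4

Evaluate at each i in [0,6]:
  i=0: ✓ (rhs at j=0)
  i=1: ✗ (lhs fails at k=1 before rhs at j=2)
  i=2: ✓ (rhs at j=2)
  i=3: ✗ (lhs fails at k=3 before rhs at j=4)
  i=4: ✓ (rhs at j=4)
  i=5: ✗ (lhs fails at k=5 before rhs at j=7)
  i=6: ✗ (lhs fails at k=6 before rhs at j=7)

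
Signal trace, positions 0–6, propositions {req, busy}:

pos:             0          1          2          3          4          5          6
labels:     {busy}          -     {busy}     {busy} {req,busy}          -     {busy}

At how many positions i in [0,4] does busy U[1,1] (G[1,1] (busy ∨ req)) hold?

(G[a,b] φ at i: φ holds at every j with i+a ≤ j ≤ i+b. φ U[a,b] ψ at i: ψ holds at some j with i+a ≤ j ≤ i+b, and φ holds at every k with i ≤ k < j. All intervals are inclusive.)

Evaluate at each i in [0,4]:
  i=0: ✓ (rhs at j=1; lhs holds on [0,0])
  i=1: ✗ (lhs fails at k=1 before rhs at j=2)
  i=2: ✓ (rhs at j=3; lhs holds on [2,2])
  i=3: ✗ (no rhs in [4,4])
  i=4: ✓ (rhs at j=5; lhs holds on [4,4])
Positions where it holds: {0, 2, 4} → 3.

3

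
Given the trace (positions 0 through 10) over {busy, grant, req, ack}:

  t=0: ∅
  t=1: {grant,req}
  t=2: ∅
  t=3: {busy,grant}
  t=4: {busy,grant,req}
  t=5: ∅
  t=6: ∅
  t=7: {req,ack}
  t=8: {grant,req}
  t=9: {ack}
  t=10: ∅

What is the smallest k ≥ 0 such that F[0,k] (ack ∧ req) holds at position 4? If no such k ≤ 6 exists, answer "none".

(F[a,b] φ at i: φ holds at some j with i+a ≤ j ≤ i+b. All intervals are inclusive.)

3

Scan j = 4,5,… for (ack ∧ req):
  j=4: fails
  j=5: fails
  j=6: fails
  j=7: holds
First hit at j=7, so smallest k = 7-4 = 3.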